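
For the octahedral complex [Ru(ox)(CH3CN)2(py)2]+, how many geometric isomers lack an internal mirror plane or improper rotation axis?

The six octahedral sites form three mutually perpendicular trans pairs.
Each ox is bidentate and must span two cis positions.
Working through the distinct placements yields 3 geometric isomers: CH3CN trans, py cis; CH3CN cis, py trans; CH3CN cis, py cis (chiral).
One of these lacks any improper symmetry element and so occurs as an enantiomeric pair, giving 3 + 1 = 4 stereoisomers in total.

1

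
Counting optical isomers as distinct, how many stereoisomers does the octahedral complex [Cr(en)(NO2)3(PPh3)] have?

The six octahedral sites form three mutually perpendicular trans pairs.
Each en is bidentate and must span two cis positions.
There are 2 geometric isomers: NO2 mer; NO2 fac.
Each arrangement has an internal mirror plane or centre of symmetry, so none is chiral.

2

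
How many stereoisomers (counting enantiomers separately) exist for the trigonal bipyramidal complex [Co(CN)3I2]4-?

3

A trigonal bipyramid has two axial and three equatorial sites, which are chemically inequivalent.
There are 3 geometric isomers: I both equatorial; I one axial, one equatorial; I both axial.
Each arrangement has an internal mirror plane or centre of symmetry, so none is chiral.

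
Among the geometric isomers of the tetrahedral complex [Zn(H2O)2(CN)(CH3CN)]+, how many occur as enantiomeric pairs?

0

Only one geometric arrangement is possible.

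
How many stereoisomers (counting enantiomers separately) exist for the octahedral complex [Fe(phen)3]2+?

Each phen is bidentate and must span two cis positions.
Only one geometric arrangement is possible; it has no improper symmetry element, so it exists as a pair of enantiomers (2 stereoisomers).

2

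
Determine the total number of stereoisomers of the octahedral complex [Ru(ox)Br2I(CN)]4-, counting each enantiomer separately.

6

In an octahedral complex each vertex has one trans partner and four cis neighbours.
Each ox is bidentate and must span two cis positions.
Working through the distinct placements yields 4 geometric isomers: Br trans; Br cis (3 arrangements, 2 chiral).
Of these, 2 lack any improper symmetry element and so occur as enantiomeric pairs, giving 4 + 2 = 6 stereoisomers in total.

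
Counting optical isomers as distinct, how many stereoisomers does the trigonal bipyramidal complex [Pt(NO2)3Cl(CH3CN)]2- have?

There are 4 geometric isomers: Cl axial, CH3CN axial; Cl equatorial, CH3CN axial; Cl axial, CH3CN equatorial; Cl equatorial, CH3CN equatorial.
Each arrangement has an internal mirror plane or centre of symmetry, so none is chiral.

4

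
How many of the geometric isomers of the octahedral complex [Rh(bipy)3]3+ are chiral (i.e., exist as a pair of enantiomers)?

1

In an octahedral complex each vertex has one trans partner and four cis neighbours.
Each bipy is bidentate and must span two cis positions.
Only one geometric arrangement is possible; it has no improper symmetry element, so it exists as a pair of enantiomers (2 stereoisomers).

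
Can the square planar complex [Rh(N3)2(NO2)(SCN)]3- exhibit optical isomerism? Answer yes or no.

A square has two trans pairs of vertices; adjacent vertices are cis.
The distinct arrangements are (2 in all): N3 cis; N3 trans.
Each arrangement has an internal mirror plane or centre of symmetry, so none is chiral.

no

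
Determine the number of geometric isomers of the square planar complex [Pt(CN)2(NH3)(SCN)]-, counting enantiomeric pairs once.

In a square planar complex each vertex has one trans partner and two cis neighbours.
Systematic placement gives 2 geometric isomers: CN cis; CN trans.

2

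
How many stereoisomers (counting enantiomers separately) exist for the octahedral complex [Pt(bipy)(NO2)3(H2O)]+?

2

In an octahedral complex each vertex has one trans partner and four cis neighbours.
Each bipy is bidentate and must span two cis positions.
Working through the distinct placements yields 2 geometric isomers: NO2 fac; NO2 mer.
Each arrangement has an internal mirror plane or centre of symmetry, so none is chiral.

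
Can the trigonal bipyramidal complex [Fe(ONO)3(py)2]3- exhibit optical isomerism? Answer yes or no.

no

In a trigonal bipyramid the two axial positions differ from the three equatorial ones.
The distinct arrangements are (3 in all): py both equatorial; py one axial, one equatorial; py both axial.
Each arrangement has an internal mirror plane or centre of symmetry, so none is chiral.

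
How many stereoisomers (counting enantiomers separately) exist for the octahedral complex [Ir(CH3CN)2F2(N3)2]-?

6

An octahedron has six vertices in three trans pairs; every non-trans pair is cis.
Working through the distinct placements yields 5 geometric isomers: CH3CN trans, F trans, N3 trans; CH3CN trans, F cis, N3 cis; CH3CN cis, F cis, N3 trans; CH3CN cis, F cis, N3 cis (chiral); CH3CN cis, F trans, N3 cis.
One of these lacks any improper symmetry element and so occurs as an enantiomeric pair, giving 5 + 1 = 6 stereoisomers in total.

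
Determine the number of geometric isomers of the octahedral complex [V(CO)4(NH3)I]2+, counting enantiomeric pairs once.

An octahedron has six vertices in three trans pairs; every non-trans pair is cis.
Systematic placement gives 2 geometric isomers: NH3 and I mutually trans; NH3 and I mutually cis.

2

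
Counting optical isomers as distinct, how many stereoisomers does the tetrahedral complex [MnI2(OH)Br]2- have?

In a tetrahedral complex all four positions are equivalent and every pair of ligands is adjacent — there is no cis/trans distinction.
Only one geometric arrangement is possible.

1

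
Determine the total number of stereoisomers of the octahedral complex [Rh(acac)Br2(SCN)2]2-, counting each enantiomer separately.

An octahedron has six vertices in three trans pairs; every non-trans pair is cis.
Each acac is bidentate and must span two cis positions.
Working through the distinct placements yields 3 geometric isomers: Br trans, SCN cis; Br cis, SCN cis (chiral); Br cis, SCN trans.
One of these lacks any improper symmetry element and so occurs as an enantiomeric pair, giving 3 + 1 = 4 stereoisomers in total.

4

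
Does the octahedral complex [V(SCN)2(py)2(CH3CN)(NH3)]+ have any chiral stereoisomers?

There are 6 geometric isomers: SCN trans, py trans; SCN cis, py cis (3 arrangements, 2 chiral); SCN cis, py trans; SCN trans, py cis.
Of these, 2 lack any improper symmetry element and so occur as enantiomeric pairs, giving 6 + 2 = 8 stereoisomers in total.

yes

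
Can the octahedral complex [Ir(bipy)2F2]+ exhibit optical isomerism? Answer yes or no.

An octahedron has six vertices in three trans pairs; every non-trans pair is cis.
Each bipy is bidentate and must span two cis positions.
The distinct arrangements are (2 in all): F trans; F cis (chiral).
One of these lacks any improper symmetry element and so occurs as an enantiomeric pair, giving 2 + 1 = 3 stereoisomers in total.

yes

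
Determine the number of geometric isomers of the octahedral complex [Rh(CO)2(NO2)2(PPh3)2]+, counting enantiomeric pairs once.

An octahedron has six vertices in three trans pairs; every non-trans pair is cis.
Working through the distinct placements yields 5 geometric isomers: CO trans, NO2 trans, PPh3 trans; CO trans, NO2 cis, PPh3 cis; CO cis, NO2 cis, PPh3 trans; CO cis, NO2 cis, PPh3 cis (chiral); CO cis, NO2 trans, PPh3 cis.

5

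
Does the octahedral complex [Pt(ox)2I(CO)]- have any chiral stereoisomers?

In an octahedral complex each vertex has one trans partner and four cis neighbours.
Each ox is bidentate and must span two cis positions.
Working through the distinct placements yields 2 geometric isomers: I and CO mutually trans; I and CO mutually cis (chiral).
One of these lacks any improper symmetry element and so occurs as an enantiomeric pair, giving 2 + 1 = 3 stereoisomers in total.

yes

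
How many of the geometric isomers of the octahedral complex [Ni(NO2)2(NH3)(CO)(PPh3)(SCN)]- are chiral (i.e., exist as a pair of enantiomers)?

6

An octahedron has six vertices in three trans pairs; every non-trans pair is cis.
Placing the ligands in turn and identifying arrangements related by rotation or reflection leaves 9 distinct geometric isomers.
Of these, 6 lack any improper symmetry element and so occur as enantiomeric pairs, giving 9 + 6 = 15 stereoisomers in total.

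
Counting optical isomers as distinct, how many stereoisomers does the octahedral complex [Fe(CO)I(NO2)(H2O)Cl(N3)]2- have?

30

Systematic enumeration (placing each ligand type in turn and discarding arrangements equivalent by rotation or reflection) gives 15 geometric isomers.
Of these, 15 lack any improper symmetry element and so occur as enantiomeric pairs, giving 15 + 15 = 30 stereoisomers in total.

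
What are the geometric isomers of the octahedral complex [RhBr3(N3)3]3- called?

fac and mer

An octahedron has six vertices in three trans pairs; every non-trans pair is cis.
There are 2 geometric isomers: Br mer; Br fac.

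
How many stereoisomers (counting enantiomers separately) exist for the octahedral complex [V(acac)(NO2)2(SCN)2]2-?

4

In an octahedral complex each vertex has one trans partner and four cis neighbours.
Each acac is bidentate and must span two cis positions.
The distinct arrangements are (3 in all): NO2 trans, SCN cis; NO2 cis, SCN cis (chiral); NO2 cis, SCN trans.
One of these lacks any improper symmetry element and so occurs as an enantiomeric pair, giving 3 + 1 = 4 stereoisomers in total.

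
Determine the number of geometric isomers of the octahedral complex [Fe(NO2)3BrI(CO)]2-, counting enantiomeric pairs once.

4

There are 4 geometric isomers: NO2 mer (3 arrangements); NO2 fac (chiral).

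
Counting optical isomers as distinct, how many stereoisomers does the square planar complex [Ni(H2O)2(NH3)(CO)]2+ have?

A square has two trans pairs of vertices; adjacent vertices are cis.
The distinct arrangements are (2 in all): H2O cis; H2O trans.
Each arrangement has an internal mirror plane or centre of symmetry, so none is chiral.

2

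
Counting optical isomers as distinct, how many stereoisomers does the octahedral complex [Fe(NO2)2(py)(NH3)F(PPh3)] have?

15

An octahedron has six vertices in three trans pairs; every non-trans pair is cis.
Placing the ligands in turn and identifying arrangements related by rotation or reflection leaves 9 distinct geometric isomers.
Of these, 6 lack any improper symmetry element and so occur as enantiomeric pairs, giving 9 + 6 = 15 stereoisomers in total.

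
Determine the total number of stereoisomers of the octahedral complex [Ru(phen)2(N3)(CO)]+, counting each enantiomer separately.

In an octahedral complex each vertex has one trans partner and four cis neighbours.
Each phen is bidentate and must span two cis positions.
Systematic placement gives 2 geometric isomers: N3 and CO mutually trans; N3 and CO mutually cis (chiral).
One of these lacks any improper symmetry element and so occurs as an enantiomeric pair, giving 2 + 1 = 3 stereoisomers in total.

3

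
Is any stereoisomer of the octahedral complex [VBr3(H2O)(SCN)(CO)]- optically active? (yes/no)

The distinct arrangements are (4 in all): Br mer (3 arrangements); Br fac (chiral).
One of these lacks any improper symmetry element and so occurs as an enantiomeric pair, giving 4 + 1 = 5 stereoisomers in total.

yes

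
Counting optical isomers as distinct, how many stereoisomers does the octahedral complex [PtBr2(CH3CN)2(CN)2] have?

6

The distinct arrangements are (5 in all): Br trans, CH3CN trans, CN trans; Br trans, CH3CN cis, CN cis; Br cis, CH3CN cis, CN trans; Br cis, CH3CN cis, CN cis (chiral); Br cis, CH3CN trans, CN cis.
One of these lacks any improper symmetry element and so occurs as an enantiomeric pair, giving 5 + 1 = 6 stereoisomers in total.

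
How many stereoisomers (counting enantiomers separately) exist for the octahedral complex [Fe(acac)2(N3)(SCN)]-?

The six octahedral sites form three mutually perpendicular trans pairs.
Each acac is bidentate and must span two cis positions.
There are 2 geometric isomers: N3 and SCN mutually trans; N3 and SCN mutually cis (chiral).
One of these lacks any improper symmetry element and so occurs as an enantiomeric pair, giving 2 + 1 = 3 stereoisomers in total.

3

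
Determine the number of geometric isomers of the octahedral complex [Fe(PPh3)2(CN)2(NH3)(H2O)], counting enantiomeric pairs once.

In an octahedral complex each vertex has one trans partner and four cis neighbours.
There are 6 geometric isomers: PPh3 trans, CN trans; PPh3 cis, CN trans; PPh3 trans, CN cis; PPh3 cis, CN cis (3 arrangements, 2 chiral).

6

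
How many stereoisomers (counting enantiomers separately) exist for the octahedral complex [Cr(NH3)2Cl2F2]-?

An octahedron has six vertices in three trans pairs; every non-trans pair is cis.
Working through the distinct placements yields 5 geometric isomers: NH3 trans, Cl trans, F trans; NH3 cis, Cl trans, F cis; NH3 trans, Cl cis, F cis; NH3 cis, Cl cis, F cis (chiral); NH3 cis, Cl cis, F trans.
One of these lacks any improper symmetry element and so occurs as an enantiomeric pair, giving 5 + 1 = 6 stereoisomers in total.

6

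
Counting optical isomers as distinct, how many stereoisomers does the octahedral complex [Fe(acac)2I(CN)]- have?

In an octahedral complex each vertex has one trans partner and four cis neighbours.
Each acac is bidentate and must span two cis positions.
There are 2 geometric isomers: I and CN mutually trans; I and CN mutually cis (chiral).
One of these lacks any improper symmetry element and so occurs as an enantiomeric pair, giving 2 + 1 = 3 stereoisomers in total.

3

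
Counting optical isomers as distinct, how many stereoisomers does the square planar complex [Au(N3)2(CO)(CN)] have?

A square has two trans pairs of vertices; adjacent vertices are cis.
Working through the distinct placements yields 2 geometric isomers: N3 cis; N3 trans.
Each arrangement has an internal mirror plane or centre of symmetry, so none is chiral.

2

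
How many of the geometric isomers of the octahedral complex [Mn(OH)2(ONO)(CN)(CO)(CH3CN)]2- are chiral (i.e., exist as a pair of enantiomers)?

Exhaustive case analysis gives 9 geometric isomers.
Of these, 6 lack any improper symmetry element and so occur as enantiomeric pairs, giving 9 + 6 = 15 stereoisomers in total.

6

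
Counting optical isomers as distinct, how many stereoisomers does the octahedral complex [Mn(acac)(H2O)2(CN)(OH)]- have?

6

In an octahedral complex each vertex has one trans partner and four cis neighbours.
Each acac is bidentate and must span two cis positions.
Working through the distinct placements yields 4 geometric isomers: H2O cis (3 arrangements, 2 chiral); H2O trans.
Of these, 2 lack any improper symmetry element and so occur as enantiomeric pairs, giving 4 + 2 = 6 stereoisomers in total.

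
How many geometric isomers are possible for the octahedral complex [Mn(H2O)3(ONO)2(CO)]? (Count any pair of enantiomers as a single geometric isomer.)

3

There are 3 geometric isomers: H2O mer, ONO trans; H2O fac, ONO cis; H2O mer, ONO cis.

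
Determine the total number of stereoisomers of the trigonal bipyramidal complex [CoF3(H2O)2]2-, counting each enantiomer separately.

3

In a trigonal bipyramid the two axial positions differ from the three equatorial ones.
There are 3 geometric isomers: H2O both equatorial; H2O one axial, one equatorial; H2O both axial.
Each arrangement has an internal mirror plane or centre of symmetry, so none is chiral.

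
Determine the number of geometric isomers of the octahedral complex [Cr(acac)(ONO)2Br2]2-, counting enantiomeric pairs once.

3

An octahedron has six vertices in three trans pairs; every non-trans pair is cis.
Each acac is bidentate and must span two cis positions.
Systematic placement gives 3 geometric isomers: ONO cis, Br trans; ONO cis, Br cis (chiral); ONO trans, Br cis.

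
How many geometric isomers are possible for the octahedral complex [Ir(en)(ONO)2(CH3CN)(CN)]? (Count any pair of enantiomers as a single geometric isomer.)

4

The six octahedral sites form three mutually perpendicular trans pairs.
Each en is bidentate and must span two cis positions.
There are 4 geometric isomers: ONO cis (3 arrangements, 2 chiral); ONO trans.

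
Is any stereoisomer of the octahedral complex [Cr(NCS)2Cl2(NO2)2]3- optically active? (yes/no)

yes

The distinct arrangements are (5 in all): NCS trans, Cl trans, NO2 trans; NCS cis, Cl trans, NO2 cis; NCS cis, Cl cis, NO2 trans; NCS cis, Cl cis, NO2 cis (chiral); NCS trans, Cl cis, NO2 cis.
One of these lacks any improper symmetry element and so occurs as an enantiomeric pair, giving 5 + 1 = 6 stereoisomers in total.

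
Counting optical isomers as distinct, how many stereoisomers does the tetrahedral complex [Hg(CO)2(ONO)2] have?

All four vertices of a tetrahedron are equivalent and mutually adjacent, so cis/trans isomerism cannot arise.
Only one geometric arrangement is possible.

1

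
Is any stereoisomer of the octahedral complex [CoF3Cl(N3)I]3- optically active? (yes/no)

There are 4 geometric isomers: F mer (3 arrangements); F fac (chiral).
One of these lacks any improper symmetry element and so occurs as an enantiomeric pair, giving 4 + 1 = 5 stereoisomers in total.

yes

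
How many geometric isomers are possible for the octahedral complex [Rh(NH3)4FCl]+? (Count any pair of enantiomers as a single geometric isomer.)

An octahedron has six vertices in three trans pairs; every non-trans pair is cis.
There are 2 geometric isomers: F and Cl mutually trans; F and Cl mutually cis.

2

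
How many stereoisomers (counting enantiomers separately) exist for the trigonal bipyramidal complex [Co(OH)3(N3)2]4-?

The distinct arrangements are (3 in all): N3 both axial; N3 one axial, one equatorial; N3 both equatorial.
Each arrangement has an internal mirror plane or centre of symmetry, so none is chiral.

3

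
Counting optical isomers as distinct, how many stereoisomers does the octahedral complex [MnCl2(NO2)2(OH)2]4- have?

6

An octahedron has six vertices in three trans pairs; every non-trans pair is cis.
Working through the distinct placements yields 5 geometric isomers: Cl trans, NO2 trans, OH trans; Cl trans, NO2 cis, OH cis; Cl cis, NO2 cis, OH trans; Cl cis, NO2 cis, OH cis (chiral); Cl cis, NO2 trans, OH cis.
One of these lacks any improper symmetry element and so occurs as an enantiomeric pair, giving 5 + 1 = 6 stereoisomers in total.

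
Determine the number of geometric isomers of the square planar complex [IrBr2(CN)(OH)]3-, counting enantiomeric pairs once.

2

A square has two trans pairs of vertices; adjacent vertices are cis.
The distinct arrangements are (2 in all): Br cis; Br trans.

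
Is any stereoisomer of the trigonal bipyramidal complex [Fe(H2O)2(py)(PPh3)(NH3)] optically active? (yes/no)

In a trigonal bipyramid the two axial positions differ from the three equatorial ones.
Placing the ligands in turn and identifying arrangements related by rotation or reflection leaves 7 distinct geometric isomers.
Of these, 3 lack any improper symmetry element and so occur as enantiomeric pairs, giving 7 + 3 = 10 stereoisomers in total.

yes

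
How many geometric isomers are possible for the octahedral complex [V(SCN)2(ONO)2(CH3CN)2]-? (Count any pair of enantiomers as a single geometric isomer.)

5

The six octahedral sites form three mutually perpendicular trans pairs.
The distinct arrangements are (5 in all): SCN trans, ONO trans, CH3CN trans; SCN cis, ONO cis, CH3CN trans; SCN trans, ONO cis, CH3CN cis; SCN cis, ONO cis, CH3CN cis (chiral); SCN cis, ONO trans, CH3CN cis.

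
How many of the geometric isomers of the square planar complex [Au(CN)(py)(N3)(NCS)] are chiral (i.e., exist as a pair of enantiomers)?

0

In a square planar complex each vertex has one trans partner and two cis neighbours.
There are 3 geometric isomers: (CN/NCS trans, N3/py trans); (CN/py trans, N3/NCS trans); (CN/N3 trans, NCS/py trans).
Each arrangement has an internal mirror plane or centre of symmetry, so none is chiral.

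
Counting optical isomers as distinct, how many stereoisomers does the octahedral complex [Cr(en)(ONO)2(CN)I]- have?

6

The six octahedral sites form three mutually perpendicular trans pairs.
Each en is bidentate and must span two cis positions.
Systematic placement gives 4 geometric isomers: ONO cis (3 arrangements, 2 chiral); ONO trans.
Of these, 2 lack any improper symmetry element and so occur as enantiomeric pairs, giving 4 + 2 = 6 stereoisomers in total.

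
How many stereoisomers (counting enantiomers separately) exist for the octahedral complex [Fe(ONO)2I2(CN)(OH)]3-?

8

Systematic placement gives 6 geometric isomers: ONO trans, I cis; ONO cis, I cis (3 arrangements, 2 chiral); ONO trans, I trans; ONO cis, I trans.
Of these, 2 lack any improper symmetry element and so occur as enantiomeric pairs, giving 6 + 2 = 8 stereoisomers in total.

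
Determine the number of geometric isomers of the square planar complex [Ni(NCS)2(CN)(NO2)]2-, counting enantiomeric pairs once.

2

In a square planar complex each vertex has one trans partner and two cis neighbours.
Systematic placement gives 2 geometric isomers: NCS cis; NCS trans.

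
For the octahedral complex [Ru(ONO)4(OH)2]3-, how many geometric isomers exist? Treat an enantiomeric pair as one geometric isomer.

The six octahedral sites form three mutually perpendicular trans pairs.
Working through the distinct placements yields 2 geometric isomers: OH trans; OH cis.

2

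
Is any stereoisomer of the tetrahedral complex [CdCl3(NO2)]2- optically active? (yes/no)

All four vertices of a tetrahedron are equivalent and mutually adjacent, so cis/trans isomerism cannot arise.
Only one geometric arrangement is possible.

no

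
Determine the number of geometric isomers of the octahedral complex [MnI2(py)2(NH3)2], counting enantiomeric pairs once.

5

Working through the distinct placements yields 5 geometric isomers: I trans, py trans, NH3 trans; I trans, py cis, NH3 cis; I cis, py trans, NH3 cis; I cis, py cis, NH3 cis (chiral); I cis, py cis, NH3 trans.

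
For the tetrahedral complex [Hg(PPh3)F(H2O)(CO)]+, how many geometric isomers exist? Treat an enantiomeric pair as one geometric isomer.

1

Only one geometric arrangement is possible; it has no improper symmetry element, so it exists as a pair of enantiomers (2 stereoisomers).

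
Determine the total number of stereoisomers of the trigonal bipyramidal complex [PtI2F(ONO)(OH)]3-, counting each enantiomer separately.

10

In a trigonal bipyramid the two axial positions differ from the three equatorial ones.
Exhaustive case analysis gives 7 geometric isomers.
Of these, 3 lack any improper symmetry element and so occur as enantiomeric pairs, giving 7 + 3 = 10 stereoisomers in total.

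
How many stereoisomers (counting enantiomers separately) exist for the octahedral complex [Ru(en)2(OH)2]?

3

In an octahedral complex each vertex has one trans partner and four cis neighbours.
Each en is bidentate and must span two cis positions.
Working through the distinct placements yields 2 geometric isomers: OH trans; OH cis (chiral).
One of these lacks any improper symmetry element and so occurs as an enantiomeric pair, giving 2 + 1 = 3 stereoisomers in total.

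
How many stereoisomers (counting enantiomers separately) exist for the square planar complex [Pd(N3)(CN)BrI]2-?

3

A square has two trans pairs of vertices; adjacent vertices are cis.
Systematic placement gives 3 geometric isomers: (Br/I trans, CN/N3 trans); (Br/N3 trans, CN/I trans); (Br/CN trans, I/N3 trans).
Each arrangement has an internal mirror plane or centre of symmetry, so none is chiral.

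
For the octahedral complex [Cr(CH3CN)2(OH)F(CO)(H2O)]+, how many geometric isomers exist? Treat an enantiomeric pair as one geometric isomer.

An octahedron has six vertices in three trans pairs; every non-trans pair is cis.
Exhaustive case analysis gives 9 geometric isomers.

9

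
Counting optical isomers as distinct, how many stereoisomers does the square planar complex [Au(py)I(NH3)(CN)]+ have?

Systematic placement gives 3 geometric isomers: (CN/NH3 trans, I/py trans); (CN/py trans, I/NH3 trans); (CN/I trans, NH3/py trans).
Each arrangement has an internal mirror plane or centre of symmetry, so none is chiral.

3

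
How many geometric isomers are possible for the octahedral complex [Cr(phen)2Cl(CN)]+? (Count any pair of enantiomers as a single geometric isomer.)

Each phen is bidentate and must span two cis positions.
There are 2 geometric isomers: Cl and CN mutually trans; Cl and CN mutually cis (chiral).

2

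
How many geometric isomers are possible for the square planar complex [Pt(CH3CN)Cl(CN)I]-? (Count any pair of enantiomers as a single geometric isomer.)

3

Systematic placement gives 3 geometric isomers: (CH3CN/Cl trans, CN/I trans); (CH3CN/I trans, CN/Cl trans); (CH3CN/CN trans, Cl/I trans).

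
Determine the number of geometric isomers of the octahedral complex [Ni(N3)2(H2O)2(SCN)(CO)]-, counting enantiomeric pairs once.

6

An octahedron has six vertices in three trans pairs; every non-trans pair is cis.
Systematic placement gives 6 geometric isomers: N3 cis, H2O cis (3 arrangements, 2 chiral); N3 trans, H2O cis; N3 cis, H2O trans; N3 trans, H2O trans.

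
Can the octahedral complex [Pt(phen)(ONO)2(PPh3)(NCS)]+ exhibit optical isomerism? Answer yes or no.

yes

In an octahedral complex each vertex has one trans partner and four cis neighbours.
Each phen is bidentate and must span two cis positions.
The distinct arrangements are (4 in all): ONO cis (3 arrangements, 2 chiral); ONO trans.
Of these, 2 lack any improper symmetry element and so occur as enantiomeric pairs, giving 4 + 2 = 6 stereoisomers in total.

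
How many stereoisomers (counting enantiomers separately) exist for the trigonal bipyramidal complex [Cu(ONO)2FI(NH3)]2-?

A trigonal bipyramid has two axial and three equatorial sites, which are chemically inequivalent.
Exhaustive case analysis gives 7 geometric isomers.
Of these, 3 lack any improper symmetry element and so occur as enantiomeric pairs, giving 7 + 3 = 10 stereoisomers in total.

10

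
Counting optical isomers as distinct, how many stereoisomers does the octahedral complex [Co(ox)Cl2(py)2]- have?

An octahedron has six vertices in three trans pairs; every non-trans pair is cis.
Each ox is bidentate and must span two cis positions.
There are 3 geometric isomers: Cl trans, py cis; Cl cis, py trans; Cl cis, py cis (chiral).
One of these lacks any improper symmetry element and so occurs as an enantiomeric pair, giving 3 + 1 = 4 stereoisomers in total.

4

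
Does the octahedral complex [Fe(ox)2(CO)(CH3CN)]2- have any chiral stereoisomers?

Each ox is bidentate and must span two cis positions.
Working through the distinct placements yields 2 geometric isomers: CO and CH3CN mutually trans; CO and CH3CN mutually cis (chiral).
One of these lacks any improper symmetry element and so occurs as an enantiomeric pair, giving 2 + 1 = 3 stereoisomers in total.

yes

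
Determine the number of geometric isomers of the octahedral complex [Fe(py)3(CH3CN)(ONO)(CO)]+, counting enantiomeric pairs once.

4

In an octahedral complex each vertex has one trans partner and four cis neighbours.
Working through the distinct placements yields 4 geometric isomers: py mer (3 arrangements); py fac (chiral).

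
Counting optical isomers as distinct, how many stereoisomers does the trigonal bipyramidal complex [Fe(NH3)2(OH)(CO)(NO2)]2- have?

10

A trigonal bipyramid has two axial and three equatorial sites, which are chemically inequivalent.
Systematic enumeration (placing each ligand type in turn and discarding arrangements equivalent by rotation or reflection) gives 7 geometric isomers.
Of these, 3 lack any improper symmetry element and so occur as enantiomeric pairs, giving 7 + 3 = 10 stereoisomers in total.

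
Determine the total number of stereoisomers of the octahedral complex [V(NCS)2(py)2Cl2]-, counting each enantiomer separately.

6

There are 5 geometric isomers: NCS trans, py trans, Cl trans; NCS cis, py cis, Cl trans; NCS cis, py trans, Cl cis; NCS cis, py cis, Cl cis (chiral); NCS trans, py cis, Cl cis.
One of these lacks any improper symmetry element and so occurs as an enantiomeric pair, giving 5 + 1 = 6 stereoisomers in total.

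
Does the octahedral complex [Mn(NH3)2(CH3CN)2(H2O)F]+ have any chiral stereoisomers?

The six octahedral sites form three mutually perpendicular trans pairs.
Systematic placement gives 6 geometric isomers: NH3 trans, CH3CN trans; NH3 cis, CH3CN trans; NH3 trans, CH3CN cis; NH3 cis, CH3CN cis (3 arrangements, 2 chiral).
Of these, 2 lack any improper symmetry element and so occur as enantiomeric pairs, giving 6 + 2 = 8 stereoisomers in total.

yes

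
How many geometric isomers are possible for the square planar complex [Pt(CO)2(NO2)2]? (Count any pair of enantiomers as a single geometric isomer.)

In a square planar complex each vertex has one trans partner and two cis neighbours.
Working through the distinct placements yields 2 geometric isomers: CO cis; CO trans.

2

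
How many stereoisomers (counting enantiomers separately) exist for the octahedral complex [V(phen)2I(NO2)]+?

3

In an octahedral complex each vertex has one trans partner and four cis neighbours.
Each phen is bidentate and must span two cis positions.
Systematic placement gives 2 geometric isomers: I and NO2 mutually trans; I and NO2 mutually cis (chiral).
One of these lacks any improper symmetry element and so occurs as an enantiomeric pair, giving 2 + 1 = 3 stereoisomers in total.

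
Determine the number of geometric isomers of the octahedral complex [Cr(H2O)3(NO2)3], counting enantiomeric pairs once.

2

In an octahedral complex each vertex has one trans partner and four cis neighbours.
There are 2 geometric isomers: H2O mer; H2O fac.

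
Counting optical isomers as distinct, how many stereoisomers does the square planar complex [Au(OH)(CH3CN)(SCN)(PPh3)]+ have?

3

A square has two trans pairs of vertices; adjacent vertices are cis.
Systematic placement gives 3 geometric isomers: (CH3CN/PPh3 trans, OH/SCN trans); (CH3CN/SCN trans, OH/PPh3 trans); (CH3CN/OH trans, PPh3/SCN trans).
Each arrangement has an internal mirror plane or centre of symmetry, so none is chiral.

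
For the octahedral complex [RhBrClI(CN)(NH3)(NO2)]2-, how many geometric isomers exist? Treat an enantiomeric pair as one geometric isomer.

15

An octahedron has six vertices in three trans pairs; every non-trans pair is cis.
Placing the ligands in turn and identifying arrangements related by rotation or reflection leaves 15 distinct geometric isomers.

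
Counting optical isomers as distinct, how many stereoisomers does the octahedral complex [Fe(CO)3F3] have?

In an octahedral complex each vertex has one trans partner and four cis neighbours.
Working through the distinct placements yields 2 geometric isomers: CO mer; CO fac.
Each arrangement has an internal mirror plane or centre of symmetry, so none is chiral.

2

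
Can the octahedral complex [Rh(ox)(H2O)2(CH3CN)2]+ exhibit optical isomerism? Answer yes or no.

The six octahedral sites form three mutually perpendicular trans pairs.
Each ox is bidentate and must span two cis positions.
There are 3 geometric isomers: H2O cis, CH3CN trans; H2O cis, CH3CN cis (chiral); H2O trans, CH3CN cis.
One of these lacks any improper symmetry element and so occurs as an enantiomeric pair, giving 3 + 1 = 4 stereoisomers in total.

yes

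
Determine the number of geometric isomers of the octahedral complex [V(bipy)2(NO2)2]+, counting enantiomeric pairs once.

The six octahedral sites form three mutually perpendicular trans pairs.
Each bipy is bidentate and must span two cis positions.
The distinct arrangements are (2 in all): NO2 trans; NO2 cis (chiral).

2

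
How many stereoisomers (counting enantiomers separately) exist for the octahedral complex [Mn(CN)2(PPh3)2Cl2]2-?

There are 5 geometric isomers: CN trans, PPh3 trans, Cl trans; CN trans, PPh3 cis, Cl cis; CN cis, PPh3 trans, Cl cis; CN cis, PPh3 cis, Cl cis (chiral); CN cis, PPh3 cis, Cl trans.
One of these lacks any improper symmetry element and so occurs as an enantiomeric pair, giving 5 + 1 = 6 stereoisomers in total.

6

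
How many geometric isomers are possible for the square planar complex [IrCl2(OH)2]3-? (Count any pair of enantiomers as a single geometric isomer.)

In a square planar complex each vertex has one trans partner and two cis neighbours.
There are 2 geometric isomers: Cl cis; Cl trans.

2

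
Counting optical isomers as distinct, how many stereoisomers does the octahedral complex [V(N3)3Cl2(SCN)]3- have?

An octahedron has six vertices in three trans pairs; every non-trans pair is cis.
Working through the distinct placements yields 3 geometric isomers: N3 mer, Cl trans; N3 fac, Cl cis; N3 mer, Cl cis.
Each arrangement has an internal mirror plane or centre of symmetry, so none is chiral.

3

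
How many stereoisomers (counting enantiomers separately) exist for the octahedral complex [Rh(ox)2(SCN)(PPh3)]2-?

3

The six octahedral sites form three mutually perpendicular trans pairs.
Each ox is bidentate and must span two cis positions.
There are 2 geometric isomers: SCN and PPh3 mutually trans; SCN and PPh3 mutually cis (chiral).
One of these lacks any improper symmetry element and so occurs as an enantiomeric pair, giving 2 + 1 = 3 stereoisomers in total.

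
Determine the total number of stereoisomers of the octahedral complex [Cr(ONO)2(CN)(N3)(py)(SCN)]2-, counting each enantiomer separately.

Exhaustive case analysis gives 9 geometric isomers.
Of these, 6 lack any improper symmetry element and so occur as enantiomeric pairs, giving 9 + 6 = 15 stereoisomers in total.

15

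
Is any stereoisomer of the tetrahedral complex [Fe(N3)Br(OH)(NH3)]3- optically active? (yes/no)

All four vertices of a tetrahedron are equivalent and mutually adjacent, so cis/trans isomerism cannot arise.
Only one geometric arrangement is possible; it has no improper symmetry element, so it exists as a pair of enantiomers (2 stereoisomers).

yes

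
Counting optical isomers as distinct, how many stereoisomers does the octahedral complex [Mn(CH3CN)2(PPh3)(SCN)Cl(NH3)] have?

15

An octahedron has six vertices in three trans pairs; every non-trans pair is cis.
Placing the ligands in turn and identifying arrangements related by rotation or reflection leaves 9 distinct geometric isomers.
Of these, 6 lack any improper symmetry element and so occur as enantiomeric pairs, giving 9 + 6 = 15 stereoisomers in total.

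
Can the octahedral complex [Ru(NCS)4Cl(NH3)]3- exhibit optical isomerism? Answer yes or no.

no

Systematic placement gives 2 geometric isomers: Cl and NH3 mutually cis; Cl and NH3 mutually trans.
Each arrangement has an internal mirror plane or centre of symmetry, so none is chiral.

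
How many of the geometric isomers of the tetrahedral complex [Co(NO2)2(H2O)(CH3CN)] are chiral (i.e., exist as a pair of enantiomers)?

In a tetrahedral complex all four positions are equivalent and every pair of ligands is adjacent — there is no cis/trans distinction.
Only one geometric arrangement is possible.

0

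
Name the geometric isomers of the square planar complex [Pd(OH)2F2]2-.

cis and trans

In a square planar complex each vertex has one trans partner and two cis neighbours.
There are 2 geometric isomers: OH cis; OH trans.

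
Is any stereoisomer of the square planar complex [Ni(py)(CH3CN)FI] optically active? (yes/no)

no

A square has two trans pairs of vertices; adjacent vertices are cis.
Working through the distinct placements yields 3 geometric isomers: (CH3CN/I trans, F/py trans); (CH3CN/py trans, F/I trans); (CH3CN/F trans, I/py trans).
Each arrangement has an internal mirror plane or centre of symmetry, so none is chiral.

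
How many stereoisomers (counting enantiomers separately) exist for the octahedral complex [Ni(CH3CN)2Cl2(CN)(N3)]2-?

8

The six octahedral sites form three mutually perpendicular trans pairs.
There are 6 geometric isomers: CH3CN trans, Cl cis; CH3CN trans, Cl trans; CH3CN cis, Cl cis (3 arrangements, 2 chiral); CH3CN cis, Cl trans.
Of these, 2 lack any improper symmetry element and so occur as enantiomeric pairs, giving 6 + 2 = 8 stereoisomers in total.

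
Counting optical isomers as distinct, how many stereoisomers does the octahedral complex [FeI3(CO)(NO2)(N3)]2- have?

5

An octahedron has six vertices in three trans pairs; every non-trans pair is cis.
The distinct arrangements are (4 in all): I mer (3 arrangements); I fac (chiral).
One of these lacks any improper symmetry element and so occurs as an enantiomeric pair, giving 4 + 1 = 5 stereoisomers in total.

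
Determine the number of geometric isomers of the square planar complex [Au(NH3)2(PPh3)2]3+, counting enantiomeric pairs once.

2

In a square planar complex each vertex has one trans partner and two cis neighbours.
There are 2 geometric isomers: NH3 cis; NH3 trans.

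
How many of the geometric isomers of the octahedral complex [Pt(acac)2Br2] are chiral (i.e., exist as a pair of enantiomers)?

The six octahedral sites form three mutually perpendicular trans pairs.
Each acac is bidentate and must span two cis positions.
There are 2 geometric isomers: Br trans; Br cis (chiral).
One of these lacks any improper symmetry element and so occurs as an enantiomeric pair, giving 2 + 1 = 3 stereoisomers in total.

1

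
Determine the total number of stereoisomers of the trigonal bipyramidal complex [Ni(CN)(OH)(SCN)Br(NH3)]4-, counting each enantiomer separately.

A trigonal bipyramid has two axial and three equatorial sites, which are chemically inequivalent.
Systematic enumeration (placing each ligand type in turn and discarding arrangements equivalent by rotation or reflection) gives 10 geometric isomers.
Of these, 10 lack any improper symmetry element and so occur as enantiomeric pairs, giving 10 + 10 = 20 stereoisomers in total.

20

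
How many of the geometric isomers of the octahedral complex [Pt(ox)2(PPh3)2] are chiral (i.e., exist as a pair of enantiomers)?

The six octahedral sites form three mutually perpendicular trans pairs.
Each ox is bidentate and must span two cis positions.
The distinct arrangements are (2 in all): PPh3 trans; PPh3 cis (chiral).
One of these lacks any improper symmetry element and so occurs as an enantiomeric pair, giving 2 + 1 = 3 stereoisomers in total.

1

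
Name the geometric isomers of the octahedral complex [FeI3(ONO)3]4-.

In an octahedral complex each vertex has one trans partner and four cis neighbours.
Working through the distinct placements yields 2 geometric isomers: I mer; I fac.

fac and mer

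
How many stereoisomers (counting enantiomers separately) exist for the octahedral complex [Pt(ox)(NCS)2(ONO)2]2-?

The six octahedral sites form three mutually perpendicular trans pairs.
Each ox is bidentate and must span two cis positions.
The distinct arrangements are (3 in all): NCS trans, ONO cis; NCS cis, ONO cis (chiral); NCS cis, ONO trans.
One of these lacks any improper symmetry element and so occurs as an enantiomeric pair, giving 3 + 1 = 4 stereoisomers in total.

4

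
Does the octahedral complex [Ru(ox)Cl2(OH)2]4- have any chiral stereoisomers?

yes

In an octahedral complex each vertex has one trans partner and four cis neighbours.
Each ox is bidentate and must span two cis positions.
There are 3 geometric isomers: Cl trans, OH cis; Cl cis, OH cis (chiral); Cl cis, OH trans.
One of these lacks any improper symmetry element and so occurs as an enantiomeric pair, giving 3 + 1 = 4 stereoisomers in total.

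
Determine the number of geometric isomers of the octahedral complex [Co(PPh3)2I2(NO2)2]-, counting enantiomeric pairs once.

5

The six octahedral sites form three mutually perpendicular trans pairs.
There are 5 geometric isomers: PPh3 trans, I trans, NO2 trans; PPh3 cis, I trans, NO2 cis; PPh3 trans, I cis, NO2 cis; PPh3 cis, I cis, NO2 cis (chiral); PPh3 cis, I cis, NO2 trans.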